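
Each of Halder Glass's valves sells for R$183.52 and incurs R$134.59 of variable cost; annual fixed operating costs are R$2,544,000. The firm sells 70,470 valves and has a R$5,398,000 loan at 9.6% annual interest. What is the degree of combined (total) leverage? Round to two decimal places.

Contribution at this volume is 70,470 × R$48.93 = R$3,448,097.10.
Subtracting fixed costs: EBIT = R$3,448,097.10 − R$2,544,000 = R$904,097.10. Interest = R$518,208.00.
DOL = R$3,448,097.10 ÷ R$904,097.10 = 3.8139; DFL = R$904,097.10 ÷ R$385,889.10 = 2.3429.
Combined leverage = 3.8139 × 2.3429 = 8.9356.

8.94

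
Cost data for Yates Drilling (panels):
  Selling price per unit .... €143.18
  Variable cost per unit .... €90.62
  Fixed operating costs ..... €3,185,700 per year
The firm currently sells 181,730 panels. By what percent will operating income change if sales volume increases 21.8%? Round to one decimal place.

Contribution at this volume is 181,730 × €52.56 = €9,551,728.80.
Operating income = contribution − fixed costs = €9,551,728.80 − €3,185,700 = €6,366,028.80.
Degree of operating leverage = €9,551,728.80 / €6,366,028.80 = 1.5004.
Operating income changes by 1.5004 × +21.8% = +32.7%.

+32.7%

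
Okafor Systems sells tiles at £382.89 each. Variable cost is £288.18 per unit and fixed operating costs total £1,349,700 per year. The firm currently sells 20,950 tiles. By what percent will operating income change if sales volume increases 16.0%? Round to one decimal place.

Contribution at this volume is 20,950 × £94.71 = £1,984,174.50.
EBIT = £1,984,174.50 − £1,349,700 = £634,474.50.
DOL = contribution ÷ EBIT = £1,984,174.50 ÷ £634,474.50 = 3.1273.
%ΔEBIT = DOL × %ΔSales = 3.1273 × +16.0% = +50.0%.

+50.0%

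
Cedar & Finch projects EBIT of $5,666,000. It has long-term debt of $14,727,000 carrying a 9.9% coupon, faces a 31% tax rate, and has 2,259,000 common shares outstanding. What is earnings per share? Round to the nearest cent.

$1.29

Interest = $1,457,973.00, so EBT = $5,666,000 − $1,457,973.00 = $4,208,027.00.
Net income = $4,208,027.00 × (1 − 0.31) = $2,903,538.63.
EPS = $2,903,538.63 ÷ 2,259,000 = $1.29.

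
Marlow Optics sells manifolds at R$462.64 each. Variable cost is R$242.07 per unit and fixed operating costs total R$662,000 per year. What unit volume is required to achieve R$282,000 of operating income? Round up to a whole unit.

4,280 manifolds

Contribution margin per unit = R$462.64 − R$242.07 = R$220.57.
Units = (FC + target) / CM = (R$662,000 + R$282,000) / R$220.57 = 4,279.82, so 4,280 manifolds.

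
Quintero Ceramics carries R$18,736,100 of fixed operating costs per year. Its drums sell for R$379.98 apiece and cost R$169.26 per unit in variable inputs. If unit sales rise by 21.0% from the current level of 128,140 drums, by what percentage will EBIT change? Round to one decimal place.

+68.6%

At 128,140 units, contribution = 128,140 × R$210.72 = R$27,001,660.80.
EBIT = R$27,001,660.80 − R$18,736,100 = R$8,265,560.80.
DOL = contribution ÷ EBIT = R$27,001,660.80 ÷ R$8,265,560.80 = 3.2668.
So EBIT moves 3.2668 × (+21.0%) = +68.6%.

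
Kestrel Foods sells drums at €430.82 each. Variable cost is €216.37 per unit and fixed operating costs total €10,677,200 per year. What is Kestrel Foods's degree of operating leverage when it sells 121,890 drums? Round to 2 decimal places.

At 121,890 units, contribution = 121,890 × €214.45 = €26,139,310.50.
EBIT = €26,139,310.50 − €10,677,200 = €15,462,110.50.
Degree of operating leverage = €26,139,310.50 / €15,462,110.50 = 1.6905.

1.69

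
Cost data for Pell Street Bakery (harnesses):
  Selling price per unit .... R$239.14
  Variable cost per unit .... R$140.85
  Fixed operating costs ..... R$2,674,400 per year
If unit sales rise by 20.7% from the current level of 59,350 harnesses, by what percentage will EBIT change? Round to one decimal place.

Contribution at this volume is 59,350 × R$98.29 = R$5,833,511.50.
Subtracting fixed costs: EBIT = R$5,833,511.50 − R$2,674,400 = R$3,159,111.50.
DOL = contribution ÷ EBIT = R$5,833,511.50 ÷ R$3,159,111.50 = 1.8466.
%ΔEBIT = DOL × %ΔSales = 1.8466 × +20.7% = +38.2%.

+38.2%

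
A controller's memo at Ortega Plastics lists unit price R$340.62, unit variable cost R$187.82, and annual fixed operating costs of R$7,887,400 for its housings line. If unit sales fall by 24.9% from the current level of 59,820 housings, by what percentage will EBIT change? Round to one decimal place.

Total contribution margin = 59,820 × R$152.80 = R$9,140,496.00.
EBIT = R$9,140,496.00 − R$7,887,400 = R$1,253,096.00.
Degree of operating leverage = R$9,140,496.00 / R$1,253,096.00 = 7.2943.
%ΔEBIT = DOL × %ΔSales = 7.2943 × -24.9% = -181.6%.

-181.6%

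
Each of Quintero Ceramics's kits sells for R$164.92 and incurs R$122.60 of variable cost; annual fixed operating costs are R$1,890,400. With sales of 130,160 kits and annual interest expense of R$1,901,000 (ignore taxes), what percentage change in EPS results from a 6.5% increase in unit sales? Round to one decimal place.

+20.9%

At 130,160 units, contribution = 130,160 × R$42.32 = R$5,508,371.20.
Operating income = contribution − fixed costs = R$5,508,371.20 − R$1,890,400 = R$3,617,971.20.
Interest = R$1,901,000.00, so EBIT − I = R$1,716,971.20.
DCL = total CM / (EBIT − I) = R$5,508,371.20 / R$1,716,971.20 = 3.2082.
EPS therefore changes by 3.2082 × (+6.5%) = +20.9%.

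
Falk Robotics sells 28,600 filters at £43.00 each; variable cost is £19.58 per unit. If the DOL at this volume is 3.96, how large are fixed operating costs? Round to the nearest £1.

At 28,600 units, contribution = 28,600 × £23.42 = £669,812.00.
Since DOL = CM ÷ EBIT, EBIT = £669,812.00 ÷ 3.96 = £169,144.44.
And FC = contribution − EBIT = £669,812.00 − £169,144.44 = £500,668.

£500,668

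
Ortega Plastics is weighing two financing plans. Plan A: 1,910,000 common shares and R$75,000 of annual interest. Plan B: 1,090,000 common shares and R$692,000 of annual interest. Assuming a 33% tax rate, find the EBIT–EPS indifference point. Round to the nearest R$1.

R$1,512,159

At indifference, (EBIT − 75,000)(1 − t)/1,910,000 = (EBIT − 692,000)(1 − t)/1,090,000.
The (1 − t) factor cancels: (EBIT − 75,000) × 1,090,000 = (EBIT − 692,000) × 1,910,000.
Solving, EBIT = (692,000·1,910,000 − 75,000·1,090,000) / (1,910,000 − 1,090,000) = 1,239,970,000,000 / 820,000 = 1,512,158.54.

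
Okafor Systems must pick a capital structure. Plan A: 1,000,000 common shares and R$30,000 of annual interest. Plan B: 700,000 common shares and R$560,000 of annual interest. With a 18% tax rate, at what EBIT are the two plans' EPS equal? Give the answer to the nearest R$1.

At indifference, (EBIT − 30,000)(1 − t)/1,000,000 = (EBIT − 560,000)(1 − t)/700,000.
Cancelling (1 − t) and cross-multiplying: 700,000·(EBIT − 30,000) = 1,000,000·(EBIT − 560,000).
EBIT × (1,000,000 − 700,000) = 560,000 × 1,000,000 − 30,000 × 700,000 = 539,000,000,000, so EBIT = 539,000,000,000 ÷ 300,000 = 1,796,666.67.

R$1,796,667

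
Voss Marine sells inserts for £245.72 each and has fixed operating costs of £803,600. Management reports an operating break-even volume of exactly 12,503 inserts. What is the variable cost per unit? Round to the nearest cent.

£181.45

Contribution per unit must be FC / Q = £803,600 / 12,503 = £64.2726.
Hence VC = price − CM = £245.72 − £64.2726 = £181.45.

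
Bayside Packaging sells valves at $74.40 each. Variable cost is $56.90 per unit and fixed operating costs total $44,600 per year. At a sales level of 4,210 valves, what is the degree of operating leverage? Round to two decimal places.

At 4,210 units, contribution = 4,210 × $17.50 = $73,675.00.
Operating income = contribution − fixed costs = $73,675.00 − $44,600 = $29,075.00.
Degree of operating leverage = $73,675.00 / $29,075.00 = 2.5340.

2.53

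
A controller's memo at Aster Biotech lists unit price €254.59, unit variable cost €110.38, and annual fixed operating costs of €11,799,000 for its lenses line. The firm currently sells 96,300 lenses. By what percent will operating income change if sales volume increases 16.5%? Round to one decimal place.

Contribution at this volume is 96,300 × €144.21 = €13,887,423.00.
Operating income = contribution − fixed costs = €13,887,423.00 − €11,799,000 = €2,088,423.00.
So DOL = total CM / EBIT = €13,887,423.00 / €2,088,423.00 = 6.6497.
%ΔEBIT = DOL × %ΔSales = 6.6497 × +16.5% = +109.7%.

+109.7%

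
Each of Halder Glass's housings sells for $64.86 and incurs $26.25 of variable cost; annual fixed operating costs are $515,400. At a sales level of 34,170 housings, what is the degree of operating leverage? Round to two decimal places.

1.64

Contribution at this volume is 34,170 × $38.61 = $1,319,303.70.
Subtracting fixed costs: EBIT = $1,319,303.70 − $515,400 = $803,903.70.
So DOL = total CM / EBIT = $1,319,303.70 / $803,903.70 = 1.6411.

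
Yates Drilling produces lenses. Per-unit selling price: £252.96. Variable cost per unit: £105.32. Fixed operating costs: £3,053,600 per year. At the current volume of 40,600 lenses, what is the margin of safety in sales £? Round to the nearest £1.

£5,038,270

Contribution margin per unit = £252.96 − £105.32 = £147.64. Break-even units = £3,053,600 ÷ £147.64 = 20,682.74; break-even revenue = 20,682.74 × £252.96 = £5,231,906.37.
Current sales = 40,600 × £252.96 = £10,270,176.00.
Margin of safety = £10,270,176.00 − £5,231,906.37 = £5,038,270.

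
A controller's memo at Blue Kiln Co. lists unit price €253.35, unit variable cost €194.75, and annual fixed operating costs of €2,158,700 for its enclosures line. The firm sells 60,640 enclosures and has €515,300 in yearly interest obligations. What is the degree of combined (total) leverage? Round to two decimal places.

4.04

Total contribution margin = 60,640 × €58.60 = €3,553,504.00.
EBIT = €3,553,504.00 − €2,158,700 = €1,394,804.00. Interest = €515,300.00.
DOL = €3,553,504.00 ÷ €1,394,804.00 = 2.5477; DFL = €1,394,804.00 ÷ €879,504.00 = 1.5859.
Combined leverage = 2.5477 × 1.5859 = 4.0404.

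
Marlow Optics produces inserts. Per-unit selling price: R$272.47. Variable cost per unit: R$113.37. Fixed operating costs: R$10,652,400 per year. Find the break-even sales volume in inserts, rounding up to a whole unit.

Contribution margin per unit = R$272.47 − R$113.37 = R$159.10.
Break-even volume = fixed costs ÷ CM per unit = R$10,652,400 ÷ R$159.10 = 66,954.12, so 66,955 inserts.

66,955 inserts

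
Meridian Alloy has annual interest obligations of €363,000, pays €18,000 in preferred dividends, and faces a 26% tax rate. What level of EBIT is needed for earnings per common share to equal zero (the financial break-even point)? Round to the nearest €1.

€387,324

Preferred dividends are paid after tax, so their pre-tax equivalent is €18,000 ÷ (1 − 0.26) = €24,324.32.
Financial break-even EBIT = interest + D_p ÷ (1 − t) = €363,000 + €24,324.32 = €387,324.32.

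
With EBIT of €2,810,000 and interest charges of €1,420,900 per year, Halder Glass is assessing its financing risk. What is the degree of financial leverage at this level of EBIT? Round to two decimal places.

Annual interest charges come to €1,420,900.00.
DFL = EBIT ÷ (EBIT − I) = €2,810,000 ÷ (€2,810,000 − €1,420,900.00) = €2,810,000 ÷ €1,389,100.00 = 2.0229.

2.02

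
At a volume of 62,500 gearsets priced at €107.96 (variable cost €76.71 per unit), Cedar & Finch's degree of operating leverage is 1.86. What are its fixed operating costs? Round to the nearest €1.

€903,058

At 62,500 units, contribution = 62,500 × €31.25 = €1,953,125.00.
DOL = contribution / EBIT, so EBIT = €1,953,125.00 / 1.86 = €1,050,067.20.
Fixed costs = CM − EBIT = €1,953,125.00 − €1,050,067.20 = €903,058.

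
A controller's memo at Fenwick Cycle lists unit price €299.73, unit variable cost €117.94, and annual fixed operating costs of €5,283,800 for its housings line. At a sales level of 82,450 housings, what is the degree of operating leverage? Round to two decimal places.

1.54

Total contribution margin = 82,450 × €181.79 = €14,988,585.50.
EBIT = €14,988,585.50 − €5,283,800 = €9,704,785.50.
So DOL = total CM / EBIT = €14,988,585.50 / €9,704,785.50 = 1.5445.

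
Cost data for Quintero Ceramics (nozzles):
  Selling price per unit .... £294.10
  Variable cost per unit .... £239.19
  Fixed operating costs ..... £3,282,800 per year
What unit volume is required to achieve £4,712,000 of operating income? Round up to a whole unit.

Contribution margin per unit = £294.10 − £239.19 = £54.91.
Required volume = (fixed costs + target profit) ÷ CM = (£3,282,800 + £4,712,000) ÷ £54.91 = 145,598.25, so 145,599 nozzles.

145,599 nozzles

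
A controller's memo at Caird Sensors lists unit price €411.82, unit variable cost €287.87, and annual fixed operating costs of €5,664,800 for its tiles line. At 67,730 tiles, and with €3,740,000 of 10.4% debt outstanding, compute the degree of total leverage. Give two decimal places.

3.59

Contribution at this volume is 67,730 × €123.95 = €8,395,133.50.
EBIT = €8,395,133.50 − €5,664,800 = €2,730,333.50. Interest = €388,960.00.
DOL = €8,395,133.50 ÷ €2,730,333.50 = 3.0748; DFL = €2,730,333.50 ÷ €2,341,373.50 = 1.1661.
Combined leverage = 3.0748 × 1.1661 = 3.5855.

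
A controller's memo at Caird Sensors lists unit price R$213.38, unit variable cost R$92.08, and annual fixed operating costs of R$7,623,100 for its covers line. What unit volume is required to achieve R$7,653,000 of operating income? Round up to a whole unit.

125,937 covers

Unit CM = price − variable cost = R$213.38 − R$92.08 = R$121.30.
Units = (FC + target) / CM = (R$7,623,100 + R$7,653,000) / R$121.30 = 125,936.52, so 125,937 covers.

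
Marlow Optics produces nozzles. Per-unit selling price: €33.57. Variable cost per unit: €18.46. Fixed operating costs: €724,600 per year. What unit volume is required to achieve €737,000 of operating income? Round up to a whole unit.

Each unit contributes €33.57 − €18.46 = €15.11.
Units = (FC + target) / CM = (€724,600 + €737,000) / €15.11 = 96,730.64, so 96,731 nozzles.

96,731 nozzles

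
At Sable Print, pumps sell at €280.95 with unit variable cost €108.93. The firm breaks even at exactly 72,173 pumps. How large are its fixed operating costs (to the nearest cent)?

€12,415,199.46

Contribution margin per unit = €280.95 − €108.93 = €172.02.
Since BE = FC / CM, FC = 72,173 × €172.02 = €12,415,199.46.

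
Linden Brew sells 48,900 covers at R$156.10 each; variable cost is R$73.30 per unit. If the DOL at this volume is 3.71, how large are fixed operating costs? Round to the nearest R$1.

R$2,957,567

At 48,900 units, contribution = 48,900 × R$82.80 = R$4,048,920.00.
Since DOL = CM ÷ EBIT, EBIT = R$4,048,920.00 ÷ 3.71 = R$1,091,353.10.
Fixed costs = CM − EBIT = R$4,048,920.00 − R$1,091,353.10 = R$2,957,567.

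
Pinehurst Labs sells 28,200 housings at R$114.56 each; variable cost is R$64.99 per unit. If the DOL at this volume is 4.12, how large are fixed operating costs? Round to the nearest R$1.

Total contribution margin = 28,200 × R$49.57 = R$1,397,874.00.
Since DOL = CM ÷ EBIT, EBIT = R$1,397,874.00 ÷ 4.12 = R$339,289.81.
Fixed costs = CM − EBIT = R$1,397,874.00 − R$339,289.81 = R$1,058,584.

R$1,058,584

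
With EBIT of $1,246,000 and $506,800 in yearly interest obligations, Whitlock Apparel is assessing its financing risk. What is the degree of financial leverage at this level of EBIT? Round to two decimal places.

Annual interest charges come to $506,800.00.
Degree of financial leverage = EBIT / (EBIT − interest) = $1,246,000 / $739,200.00 = 1.6856.

1.69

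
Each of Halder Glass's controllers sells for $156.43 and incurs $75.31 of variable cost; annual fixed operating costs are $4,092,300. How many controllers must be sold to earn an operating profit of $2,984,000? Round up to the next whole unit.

87,233 controllers

Each unit contributes $156.43 − $75.31 = $81.12.
Need Q such that Q × $81.12 − $4,092,300 = $2,984,000, i.e. Q = $7,076,300 / $81.12 = 87,232.50 → 87,233.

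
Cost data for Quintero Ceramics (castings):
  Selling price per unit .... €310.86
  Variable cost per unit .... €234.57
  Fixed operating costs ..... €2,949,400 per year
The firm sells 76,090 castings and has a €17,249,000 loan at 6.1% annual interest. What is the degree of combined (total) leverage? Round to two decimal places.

Contribution at this volume is 76,090 × €76.29 = €5,804,906.10.
EBIT = €5,804,906.10 − €2,949,400 = €2,855,506.10. Interest = €1,052,189.00, so EBIT − I = €1,803,317.10.
DCL = contribution ÷ (EBIT − I) = €5,804,906.10 ÷ €1,803,317.10 = 3.2190.

3.22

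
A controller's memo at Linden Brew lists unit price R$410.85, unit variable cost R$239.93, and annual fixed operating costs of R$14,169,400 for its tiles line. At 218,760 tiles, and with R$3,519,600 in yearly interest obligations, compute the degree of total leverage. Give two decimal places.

1.90

Total contribution margin = 218,760 × R$170.92 = R$37,390,459.20.
Operating income = contribution − fixed costs = R$37,390,459.20 − R$14,169,400 = R$23,221,059.20. Interest = R$3,519,600.00.
DOL = R$37,390,459.20 ÷ R$23,221,059.20 = 1.6102; DFL = R$23,221,059.20 ÷ R$19,701,459.20 = 1.1786.
DCL = DOL × DFL = 1.6102 × 1.1786 = 1.8978.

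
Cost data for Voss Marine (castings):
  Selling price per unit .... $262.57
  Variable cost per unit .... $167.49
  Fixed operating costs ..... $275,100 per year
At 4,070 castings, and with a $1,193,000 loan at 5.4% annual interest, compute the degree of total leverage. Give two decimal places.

Total contribution margin = 4,070 × $95.08 = $386,975.60.
EBIT = $386,975.60 − $275,100 = $111,875.60. Interest = $64,422.00, so EBIT − I = $47,453.60.
DCL = contribution ÷ (EBIT − I) = $386,975.60 ÷ $47,453.60 = 8.1548.

8.15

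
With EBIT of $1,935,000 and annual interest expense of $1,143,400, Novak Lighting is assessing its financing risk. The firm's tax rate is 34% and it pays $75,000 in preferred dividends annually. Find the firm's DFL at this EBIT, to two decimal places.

2.85

Interest = $1,143,400.00.
Preferred dividends grossed up pre-tax: $75,000 / (1 − 0.34) = $113,636.36.
DFL = EBIT ÷ [EBIT − I − D_p/(1−t)] = $1,935,000 ÷ [$1,935,000 − $1,143,400.00 − $113,636.36] = $1,935,000 ÷ $677,963.64 = 2.8541.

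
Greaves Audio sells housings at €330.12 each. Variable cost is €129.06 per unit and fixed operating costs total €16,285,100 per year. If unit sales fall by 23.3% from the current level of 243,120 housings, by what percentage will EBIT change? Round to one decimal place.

Total contribution margin = 243,120 × €201.06 = €48,881,707.20.
Subtracting fixed costs: EBIT = €48,881,707.20 − €16,285,100 = €32,596,607.20.
Degree of operating leverage = €48,881,707.20 / €32,596,607.20 = 1.4996.
%ΔEBIT = DOL × %ΔSales = 1.4996 × -23.3% = -34.9%.

-34.9%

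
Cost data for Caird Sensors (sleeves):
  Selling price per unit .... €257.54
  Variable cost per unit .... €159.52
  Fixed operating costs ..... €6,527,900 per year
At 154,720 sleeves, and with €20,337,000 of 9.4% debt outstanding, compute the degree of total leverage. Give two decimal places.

Contribution at this volume is 154,720 × €98.02 = €15,165,654.40.
EBIT = €15,165,654.40 − €6,527,900 = €8,637,754.40. Interest = €1,911,678.00.
DOL = €15,165,654.40 ÷ €8,637,754.40 = 1.7557; DFL = €8,637,754.40 ÷ €6,726,076.40 = 1.2842.
DCL = DOL × DFL = 1.7557 × 1.2842 = 2.2547.

2.25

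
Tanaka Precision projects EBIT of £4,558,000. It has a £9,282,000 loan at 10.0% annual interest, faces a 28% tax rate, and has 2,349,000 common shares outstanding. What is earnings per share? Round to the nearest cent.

Interest = £928,200.00, so EBT = £4,558,000 − £928,200.00 = £3,629,800.00.
After tax at 28%: net income = £3,629,800.00 × 0.72 = £2,613,456.00.
EPS = £2,613,456.00 ÷ 2,349,000 = £1.11.

£1.11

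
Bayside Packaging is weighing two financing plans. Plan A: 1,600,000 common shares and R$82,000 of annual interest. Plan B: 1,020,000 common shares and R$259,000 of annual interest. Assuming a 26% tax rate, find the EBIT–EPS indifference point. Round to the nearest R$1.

R$570,276

Set EPS_A = EPS_B: (EBIT − R$82,000)(1 − 0.26) ÷ 1,600,000 = (EBIT − R$259,000)(1 − 0.26) ÷ 1,020,000.
Cancelling (1 − t) and cross-multiplying: 1,020,000·(EBIT − 82,000) = 1,600,000·(EBIT − 259,000).
EBIT × (1,600,000 − 1,020,000) = 259,000 × 1,600,000 − 82,000 × 1,020,000 = 330,760,000,000, so EBIT = 330,760,000,000 ÷ 580,000 = 570,275.86.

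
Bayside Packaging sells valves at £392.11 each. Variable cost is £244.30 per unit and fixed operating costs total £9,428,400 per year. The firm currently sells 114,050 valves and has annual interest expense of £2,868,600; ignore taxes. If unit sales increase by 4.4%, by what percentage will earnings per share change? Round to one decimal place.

Total contribution margin = 114,050 × £147.81 = £16,857,730.50.
EBIT = £16,857,730.50 − £9,428,400 = £7,429,330.50.
Interest = £2,868,600.00, so EBIT − I = £4,560,730.50.
Degree of combined leverage = contribution ÷ (EBIT − I) = £16,857,730.50 ÷ £4,560,730.50 = 3.6963.
%ΔEPS = DCL × %ΔSales = 3.6963 × +4.4% = +16.3%.

+16.3%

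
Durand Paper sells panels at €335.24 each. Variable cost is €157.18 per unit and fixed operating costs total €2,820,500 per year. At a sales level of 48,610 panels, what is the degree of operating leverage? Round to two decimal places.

1.48

Total contribution margin = 48,610 × €178.06 = €8,655,496.60.
Operating income = contribution − fixed costs = €8,655,496.60 − €2,820,500 = €5,834,996.60.
Degree of operating leverage = €8,655,496.60 / €5,834,996.60 = 1.4834.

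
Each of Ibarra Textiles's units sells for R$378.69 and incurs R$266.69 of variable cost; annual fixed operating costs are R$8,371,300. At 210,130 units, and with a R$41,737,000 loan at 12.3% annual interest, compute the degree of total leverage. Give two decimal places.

2.35

Total contribution margin = 210,130 × R$112.00 = R$23,534,560.00.
Subtracting fixed costs: EBIT = R$23,534,560.00 − R$8,371,300 = R$15,163,260.00. Interest = R$5,133,651.00, so EBIT − I = R$10,029,609.00.
DCL = contribution ÷ (EBIT − I) = R$23,534,560.00 ÷ R$10,029,609.00 = 2.3465.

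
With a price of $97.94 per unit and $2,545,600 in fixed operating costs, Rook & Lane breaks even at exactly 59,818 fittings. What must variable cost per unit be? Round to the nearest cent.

Contribution per unit must be FC / Q = $2,545,600 / 59,818 = $42.5558.
Hence VC = price − CM = $97.94 − $42.5558 = $55.38.

$55.38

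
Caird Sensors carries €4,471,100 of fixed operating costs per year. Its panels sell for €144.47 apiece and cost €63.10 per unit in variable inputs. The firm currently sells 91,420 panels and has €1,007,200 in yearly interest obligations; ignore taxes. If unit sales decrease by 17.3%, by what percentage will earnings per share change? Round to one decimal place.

-65.6%

Contribution at this volume is 91,420 × €81.37 = €7,438,845.40.
Subtracting fixed costs: EBIT = €7,438,845.40 − €4,471,100 = €2,967,745.40.
After interest of €1,007,200.00, pre-tax earnings = €1,960,545.40.
Degree of combined leverage = contribution ÷ (EBIT − I) = €7,438,845.40 ÷ €1,960,545.40 = 3.7943.
EPS therefore changes by 3.7943 × (-17.3%) = -65.6%.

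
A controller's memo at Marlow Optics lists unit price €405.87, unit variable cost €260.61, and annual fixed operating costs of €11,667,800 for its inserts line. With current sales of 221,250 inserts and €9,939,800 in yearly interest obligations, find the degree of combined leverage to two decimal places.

Total contribution margin = 221,250 × €145.26 = €32,138,775.00.
Subtracting fixed costs: EBIT = €32,138,775.00 − €11,667,800 = €20,470,975.00. Interest = €9,939,800.00.
DOL = €32,138,775.00 ÷ €20,470,975.00 = 1.5700; DFL = €20,470,975.00 ÷ €10,531,175.00 = 1.9438.
Combined leverage = 1.5700 × 1.9438 = 3.0518.

3.05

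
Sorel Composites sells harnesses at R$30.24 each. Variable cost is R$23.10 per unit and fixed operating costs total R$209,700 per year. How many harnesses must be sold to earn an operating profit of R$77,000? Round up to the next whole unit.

Contribution margin per unit = R$30.24 − R$23.10 = R$7.14.
Need Q such that Q × R$7.14 − R$209,700 = R$77,000, i.e. Q = R$286,700 / R$7.14 = 40,154.06 → 40,155.

40,155 harnesses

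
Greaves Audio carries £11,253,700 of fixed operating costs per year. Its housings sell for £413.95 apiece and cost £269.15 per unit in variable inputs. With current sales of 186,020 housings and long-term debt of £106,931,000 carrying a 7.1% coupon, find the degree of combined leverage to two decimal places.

At 186,020 units, contribution = 186,020 × £144.80 = £26,935,696.00.
Operating income = contribution − fixed costs = £26,935,696.00 − £11,253,700 = £15,681,996.00. Interest = £7,592,101.00, so EBIT − I = £8,089,895.00.
DCL = contribution ÷ (EBIT − I) = £26,935,696.00 ÷ £8,089,895.00 = 3.3295.

3.33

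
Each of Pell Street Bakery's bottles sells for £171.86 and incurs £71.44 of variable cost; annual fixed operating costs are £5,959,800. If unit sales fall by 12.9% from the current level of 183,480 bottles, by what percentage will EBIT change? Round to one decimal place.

Contribution at this volume is 183,480 × £100.42 = £18,425,061.60.
EBIT = £18,425,061.60 − £5,959,800 = £12,465,261.60.
Degree of operating leverage = £18,425,061.60 / £12,465,261.60 = 1.4781.
%ΔEBIT = DOL × %ΔSales = 1.4781 × -12.9% = -19.1%.

-19.1%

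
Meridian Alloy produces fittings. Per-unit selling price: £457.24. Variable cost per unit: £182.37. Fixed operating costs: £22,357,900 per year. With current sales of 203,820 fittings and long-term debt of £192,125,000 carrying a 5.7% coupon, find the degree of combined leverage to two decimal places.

At 203,820 units, contribution = 203,820 × £274.87 = £56,024,003.40.
Subtracting fixed costs: EBIT = £56,024,003.40 − £22,357,900 = £33,666,103.40. Interest = £10,951,125.00, so EBIT − I = £22,714,978.40.
Degree of total leverage = total CM / (EBIT − interest) = £56,024,003.40 / £22,714,978.40 = 2.4664.

2.47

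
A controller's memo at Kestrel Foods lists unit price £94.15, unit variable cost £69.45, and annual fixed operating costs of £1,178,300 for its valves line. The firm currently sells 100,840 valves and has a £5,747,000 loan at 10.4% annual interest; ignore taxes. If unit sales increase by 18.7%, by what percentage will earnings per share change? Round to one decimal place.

+65.2%

At 100,840 units, contribution = 100,840 × £24.70 = £2,490,748.00.
Subtracting fixed costs: EBIT = £2,490,748.00 − £1,178,300 = £1,312,448.00.
Interest = £597,688.00, so EBIT − I = £714,760.00.
Degree of combined leverage = contribution ÷ (EBIT − I) = £2,490,748.00 ÷ £714,760.00 = 3.4847.
%ΔEPS = DCL × %ΔSales = 3.4847 × +18.7% = +65.2%.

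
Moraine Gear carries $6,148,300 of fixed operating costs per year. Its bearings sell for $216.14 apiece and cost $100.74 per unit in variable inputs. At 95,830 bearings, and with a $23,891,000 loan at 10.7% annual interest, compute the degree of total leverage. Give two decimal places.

4.70

Contribution at this volume is 95,830 × $115.40 = $11,058,782.00.
Operating income = contribution − fixed costs = $11,058,782.00 − $6,148,300 = $4,910,482.00. Interest = $2,556,337.00.
DOL = $11,058,782.00 ÷ $4,910,482.00 = 2.2521; DFL = $4,910,482.00 ÷ $2,354,145.00 = 2.0859.
DCL = DOL × DFL = 2.2521 × 2.0859 = 4.6977.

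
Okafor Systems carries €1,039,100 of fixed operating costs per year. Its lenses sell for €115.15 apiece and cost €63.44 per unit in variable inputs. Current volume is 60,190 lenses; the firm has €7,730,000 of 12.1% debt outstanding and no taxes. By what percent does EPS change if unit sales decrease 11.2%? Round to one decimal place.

-30.6%

Contribution at this volume is 60,190 × €51.71 = €3,112,424.90.
Subtracting fixed costs: EBIT = €3,112,424.90 − €1,039,100 = €2,073,324.90.
Interest = €935,330.00, so EBIT − I = €1,137,994.90.
Degree of combined leverage = contribution ÷ (EBIT − I) = €3,112,424.90 ÷ €1,137,994.90 = 2.7350.
%ΔEPS = DCL × %ΔSales = 2.7350 × -11.2% = -30.6%.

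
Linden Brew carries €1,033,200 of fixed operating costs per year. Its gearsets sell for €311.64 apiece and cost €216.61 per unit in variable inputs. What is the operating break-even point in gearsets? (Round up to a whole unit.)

Unit CM = price − variable cost = €311.64 − €216.61 = €95.03.
Break-even volume = fixed costs ÷ CM per unit = €1,033,200 ÷ €95.03 = 10,872.36, so 10,873 gearsets.

10,873 gearsets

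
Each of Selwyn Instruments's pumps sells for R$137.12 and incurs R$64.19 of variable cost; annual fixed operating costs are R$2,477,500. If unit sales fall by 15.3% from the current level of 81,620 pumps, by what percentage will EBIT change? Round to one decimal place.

-26.2%

Total contribution margin = 81,620 × R$72.93 = R$5,952,546.60.
Subtracting fixed costs: EBIT = R$5,952,546.60 − R$2,477,500 = R$3,475,046.60.
So DOL = total CM / EBIT = R$5,952,546.60 / R$3,475,046.60 = 1.7129.
So EBIT moves 1.7129 × (-15.3%) = -26.2%.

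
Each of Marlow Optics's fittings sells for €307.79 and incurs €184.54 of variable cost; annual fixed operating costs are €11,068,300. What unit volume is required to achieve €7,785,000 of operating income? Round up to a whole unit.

152,968 fittings

Each unit contributes €307.79 − €184.54 = €123.25.
Required volume = (fixed costs + target profit) ÷ CM = (€11,068,300 + €7,785,000) ÷ €123.25 = 152,967.95, so 152,968 fittings.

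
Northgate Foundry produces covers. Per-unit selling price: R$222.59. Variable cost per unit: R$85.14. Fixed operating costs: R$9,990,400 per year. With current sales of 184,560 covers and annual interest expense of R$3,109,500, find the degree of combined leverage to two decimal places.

2.07

Contribution at this volume is 184,560 × R$137.45 = R$25,367,772.00.
Subtracting fixed costs: EBIT = R$25,367,772.00 − R$9,990,400 = R$15,377,372.00. Interest = R$3,109,500.00.
DOL = R$25,367,772.00 ÷ R$15,377,372.00 = 1.6497; DFL = R$15,377,372.00 ÷ R$12,267,872.00 = 1.2535.
DCL = DOL × DFL = 1.6497 × 1.2535 = 2.0679.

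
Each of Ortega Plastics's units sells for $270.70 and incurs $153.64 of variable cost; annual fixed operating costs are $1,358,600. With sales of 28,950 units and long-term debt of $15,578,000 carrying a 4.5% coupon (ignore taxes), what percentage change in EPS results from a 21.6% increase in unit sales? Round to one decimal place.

Total contribution margin = 28,950 × $117.06 = $3,388,887.00.
EBIT = $3,388,887.00 − $1,358,600 = $2,030,287.00.
Interest = $701,010.00, so EBIT − I = $1,329,277.00.
Degree of combined leverage = contribution ÷ (EBIT − I) = $3,388,887.00 ÷ $1,329,277.00 = 2.5494.
%ΔEPS = DCL × %ΔSales = 2.5494 × +21.6% = +55.1%.

+55.1%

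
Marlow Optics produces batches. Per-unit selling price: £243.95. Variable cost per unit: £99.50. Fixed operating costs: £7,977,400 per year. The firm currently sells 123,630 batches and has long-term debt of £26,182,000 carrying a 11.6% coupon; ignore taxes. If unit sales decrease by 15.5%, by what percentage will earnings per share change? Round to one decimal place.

At 123,630 units, contribution = 123,630 × £144.45 = £17,858,353.50.
Subtracting fixed costs: EBIT = £17,858,353.50 − £7,977,400 = £9,880,953.50.
Interest = £3,037,112.00, so EBIT − I = £6,843,841.50.
Degree of combined leverage = contribution ÷ (EBIT − I) = £17,858,353.50 ÷ £6,843,841.50 = 2.6094.
%ΔEPS = DCL × %ΔSales = 2.6094 × -15.5% = -40.4%.

-40.4%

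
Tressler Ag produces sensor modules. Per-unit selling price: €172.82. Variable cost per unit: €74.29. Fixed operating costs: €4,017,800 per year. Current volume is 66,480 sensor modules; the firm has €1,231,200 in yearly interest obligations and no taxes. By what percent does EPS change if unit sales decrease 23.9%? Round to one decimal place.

At 66,480 units, contribution = 66,480 × €98.53 = €6,550,274.40.
EBIT = €6,550,274.40 − €4,017,800 = €2,532,474.40.
Interest = €1,231,200.00, so EBIT − I = €1,301,274.40.
Degree of combined leverage = contribution ÷ (EBIT − I) = €6,550,274.40 ÷ €1,301,274.40 = 5.0337.
%ΔEPS = DCL × %ΔSales = 5.0337 × -23.9% = -120.3%.

-120.3%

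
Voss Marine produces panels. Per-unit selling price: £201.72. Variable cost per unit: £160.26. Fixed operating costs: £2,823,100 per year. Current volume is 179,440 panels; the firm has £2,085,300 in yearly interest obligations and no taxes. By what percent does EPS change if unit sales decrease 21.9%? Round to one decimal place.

Total contribution margin = 179,440 × £41.46 = £7,439,582.40.
Subtracting fixed costs: EBIT = £7,439,582.40 − £2,823,100 = £4,616,482.40.
After interest of £2,085,300.00, pre-tax earnings = £2,531,182.40.
DCL = total CM / (EBIT − I) = £7,439,582.40 / £2,531,182.40 = 2.9392.
EPS therefore changes by 2.9392 × (-21.9%) = -64.4%.

-64.4%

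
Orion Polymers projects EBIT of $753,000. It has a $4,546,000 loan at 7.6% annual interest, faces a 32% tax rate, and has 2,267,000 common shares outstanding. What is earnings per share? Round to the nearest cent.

Interest = $345,496.00, so EBT = $753,000 − $345,496.00 = $407,504.00.
Net income = $407,504.00 × (1 − 0.32) = $277,102.72.
Per share: $277,102.72 / 2,267,000 shares = $0.12.

$0.12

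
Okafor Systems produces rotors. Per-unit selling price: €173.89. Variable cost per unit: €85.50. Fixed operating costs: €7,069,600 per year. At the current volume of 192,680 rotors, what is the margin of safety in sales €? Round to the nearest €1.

Unit CM = price − variable cost = €173.89 − €85.50 = €88.39. Break-even units = €7,069,600 ÷ €88.39 = 79,981.90; break-even revenue = 79,981.90 × €173.89 = €13,908,052.31.
Actual sales revenue = 192,680 × €173.89 = €33,505,125.20.
Margin of safety = €33,505,125.20 − €13,908,052.31 = €19,597,073.

€19,597,073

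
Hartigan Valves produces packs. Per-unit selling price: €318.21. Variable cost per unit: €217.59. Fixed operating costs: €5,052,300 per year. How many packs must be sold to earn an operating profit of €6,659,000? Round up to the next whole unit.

Unit CM = price − variable cost = €318.21 − €217.59 = €100.62.
Units = (FC + target) / CM = (€5,052,300 + €6,659,000) / €100.62 = 116,391.37, so 116,392 packs.

116,392 packs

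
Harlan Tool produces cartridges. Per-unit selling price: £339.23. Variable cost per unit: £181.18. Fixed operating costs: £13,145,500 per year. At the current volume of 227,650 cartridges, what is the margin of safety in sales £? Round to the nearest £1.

Unit CM = price − variable cost = £339.23 − £181.18 = £158.05. Break-even units = £13,145,500 ÷ £158.05 = 83,173.05; break-even revenue = 83,173.05 × £339.23 = £28,214,792.57.
Current sales = 227,650 × £339.23 = £77,225,709.50.
Margin of safety = £77,225,709.50 − £28,214,792.57 = £49,010,917.

£49,010,917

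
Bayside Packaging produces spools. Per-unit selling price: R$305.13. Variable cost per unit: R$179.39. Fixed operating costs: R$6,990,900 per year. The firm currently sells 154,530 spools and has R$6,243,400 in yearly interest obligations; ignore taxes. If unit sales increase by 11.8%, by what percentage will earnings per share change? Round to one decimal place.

+37.0%

Total contribution margin = 154,530 × R$125.74 = R$19,430,602.20.
EBIT = R$19,430,602.20 − R$6,990,900 = R$12,439,702.20.
After interest of R$6,243,400.00, pre-tax earnings = R$6,196,302.20.
Degree of combined leverage = contribution ÷ (EBIT − I) = R$19,430,602.20 ÷ R$6,196,302.20 = 3.1358.
EPS therefore changes by 3.1358 × (+11.8%) = +37.0%.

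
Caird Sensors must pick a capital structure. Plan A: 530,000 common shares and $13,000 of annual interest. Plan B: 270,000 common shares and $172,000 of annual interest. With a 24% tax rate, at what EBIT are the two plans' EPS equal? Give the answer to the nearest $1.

Set EPS_A = EPS_B: (EBIT − $13,000)(1 − 0.24) ÷ 530,000 = (EBIT − $172,000)(1 − 0.24) ÷ 270,000.
The (1 − t) factor cancels: (EBIT − 13,000) × 270,000 = (EBIT − 172,000) × 530,000.
Solving, EBIT = (172,000·530,000 − 13,000·270,000) / (530,000 − 270,000) = 87,650,000,000 / 260,000 = 337,115.38.

$337,115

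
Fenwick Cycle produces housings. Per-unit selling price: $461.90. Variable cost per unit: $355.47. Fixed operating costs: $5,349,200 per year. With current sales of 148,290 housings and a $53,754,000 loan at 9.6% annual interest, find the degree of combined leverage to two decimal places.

At 148,290 units, contribution = 148,290 × $106.43 = $15,782,504.70.
EBIT = $15,782,504.70 − $5,349,200 = $10,433,304.70. Interest = $5,160,384.00, so EBIT − I = $5,272,920.70.
Degree of total leverage = total CM / (EBIT − interest) = $15,782,504.70 / $5,272,920.70 = 2.9931.

2.99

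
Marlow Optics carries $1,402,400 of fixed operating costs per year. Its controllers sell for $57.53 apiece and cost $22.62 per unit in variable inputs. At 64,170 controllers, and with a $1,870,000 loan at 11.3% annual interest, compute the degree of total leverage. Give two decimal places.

3.58

At 64,170 units, contribution = 64,170 × $34.91 = $2,240,174.70.
Operating income = contribution − fixed costs = $2,240,174.70 − $1,402,400 = $837,774.70. Interest = $211,310.00, so EBIT − I = $626,464.70.
Degree of total leverage = total CM / (EBIT − interest) = $2,240,174.70 / $626,464.70 = 3.5759.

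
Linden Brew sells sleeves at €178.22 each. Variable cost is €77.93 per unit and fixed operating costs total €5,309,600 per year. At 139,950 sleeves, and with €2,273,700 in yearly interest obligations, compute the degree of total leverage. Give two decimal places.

2.18

Total contribution margin = 139,950 × €100.29 = €14,035,585.50.
Subtracting fixed costs: EBIT = €14,035,585.50 − €5,309,600 = €8,725,985.50. Interest = €2,273,700.00.
DOL = €14,035,585.50 ÷ €8,725,985.50 = 1.6085; DFL = €8,725,985.50 ÷ €6,452,285.50 = 1.3524.
DCL = DOL × DFL = 1.6085 × 1.3524 = 2.1753.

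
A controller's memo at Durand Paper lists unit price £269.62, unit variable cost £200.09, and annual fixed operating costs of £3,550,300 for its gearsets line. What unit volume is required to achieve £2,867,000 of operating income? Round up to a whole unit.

92,296 gearsets

Unit CM = price − variable cost = £269.62 − £200.09 = £69.53.
Units = (FC + target) / CM = (£3,550,300 + £2,867,000) / £69.53 = 92,295.41, so 92,296 gearsets.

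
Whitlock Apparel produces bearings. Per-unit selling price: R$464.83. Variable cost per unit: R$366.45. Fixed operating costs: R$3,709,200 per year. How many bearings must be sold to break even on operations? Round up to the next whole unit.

Unit CM = price − variable cost = R$464.83 − R$366.45 = R$98.38.
Break-even Q = R$3,709,200 / R$98.38 = 37,702.79 → 37,703 bearings.

37,703 bearings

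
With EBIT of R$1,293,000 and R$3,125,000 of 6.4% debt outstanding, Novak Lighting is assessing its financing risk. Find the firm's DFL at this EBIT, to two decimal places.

Annual interest charges come to R$200,000.00.
DFL = EBIT ÷ (EBIT − I) = R$1,293,000 ÷ (R$1,293,000 − R$200,000.00) = R$1,293,000 ÷ R$1,093,000.00 = 1.1830.

1.18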